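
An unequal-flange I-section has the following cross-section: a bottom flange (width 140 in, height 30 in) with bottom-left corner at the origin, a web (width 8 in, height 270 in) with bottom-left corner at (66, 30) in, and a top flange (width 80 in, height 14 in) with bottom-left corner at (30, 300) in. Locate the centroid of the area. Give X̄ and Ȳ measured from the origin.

X̄ = 70.00 in, Ȳ = 102.04 in

Part | A | x̄ᵢ | ȳᵢ | A·x̄ᵢ | A·ȳᵢ
bottom flange | 4200.00 | 70.00 | 15.00 | 294000.00 | 63000.00
web | 2160.00 | 70.00 | 165.00 | 151200.00 | 356400.00
top flange | 1120.00 | 70.00 | 307.00 | 78400.00 | 343840.00
Σ | 7480.00 |  |  | 523600.00 | 763240.00
X̄ = 523600.00 / 7480.00 = 70.00 in
Ȳ = 763240.00 / 7480.00 = 102.04 in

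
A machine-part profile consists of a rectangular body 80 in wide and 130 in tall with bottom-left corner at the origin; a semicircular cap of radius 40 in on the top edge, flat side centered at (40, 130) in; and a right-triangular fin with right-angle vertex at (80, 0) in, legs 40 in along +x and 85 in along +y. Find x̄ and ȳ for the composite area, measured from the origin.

rectangular body: A = 80 × 130 = 10400.00, centroid at (40.00, 65.00).
semicircular top: A = ½π·40² = 2513.27, centroid at (40.00, 146.98).
triangular fin: A = ½·40·85 = 1700.00, centroid at (93.33, 28.33).
ΣA = 14613.27 in², ΣAx̄ = 675197.63 in³, ΣAȳ = 1093558.97 in³.
x̄ = 675197.63/14613.27 = 46.20 in; ȳ = 1093558.97/14613.27 = 74.83 in.

x̄ = 46.20 in, ȳ = 74.83 in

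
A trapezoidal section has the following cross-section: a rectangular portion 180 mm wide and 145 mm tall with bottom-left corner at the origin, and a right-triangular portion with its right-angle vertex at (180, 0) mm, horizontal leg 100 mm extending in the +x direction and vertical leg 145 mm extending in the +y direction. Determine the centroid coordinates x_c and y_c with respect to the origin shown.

Part | A | x̄ᵢ | ȳᵢ | A·x̄ᵢ | A·ȳᵢ
rectangular portion | 26100.00 | 90.00 | 72.50 | 2349000.00 | 1892250.00
triangular portion | 7250.00 | 213.33 | 48.33 | 1546666.67 | 350416.67
Σ | 33350.00 |  |  | 3895666.67 | 2242666.67
x_c = 3895666.67 / 33350.00 = 116.81 mm
y_c = 2242666.67 / 33350.00 = 67.25 mm

x_c = 116.81 mm, y_c = 67.25 mm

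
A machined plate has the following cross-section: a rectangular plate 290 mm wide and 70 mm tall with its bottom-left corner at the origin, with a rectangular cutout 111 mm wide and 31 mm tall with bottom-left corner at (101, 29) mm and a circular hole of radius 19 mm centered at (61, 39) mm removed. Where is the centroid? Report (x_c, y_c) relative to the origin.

plate: A = 290 × 70 = 20300.00, centroid at (145.00, 35.00).
hole 1: A = −(111 × 31) = -3441.00, centroid at (156.50, 44.50).
hole 2: A = −π·19² = -1134.11, centroid at (61.00, 39.00).
ΣA = 15724.89 mm²
ΣAx_c = (20300.00)(145.00) + (-3441.00)(156.50) + (-1134.11)(61.00) = 2335802.49 mm³
ΣAy_c = (20300.00)(35.00) + (-3441.00)(44.50) + (-1134.11)(39.00) = 513145.02 mm³
x_c = 2335802.49 / 15724.89 = 148.54 mm
y_c = 513145.02 / 15724.89 = 32.63 mm

x_c = 148.54 mm, y_c = 32.63 mm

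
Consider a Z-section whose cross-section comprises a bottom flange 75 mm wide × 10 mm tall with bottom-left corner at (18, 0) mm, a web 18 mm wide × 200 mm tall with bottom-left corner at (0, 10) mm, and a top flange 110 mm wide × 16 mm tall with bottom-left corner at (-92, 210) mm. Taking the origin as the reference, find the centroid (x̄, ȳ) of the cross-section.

x̄ = 1.46 mm, ȳ = 128.22 mm

Part | A | x̄ᵢ | ȳᵢ | A·x̄ᵢ | A·ȳᵢ
bottom flange | 750.00 | 55.50 | 5.00 | 41625.00 | 3750.00
web | 3600.00 | 9.00 | 110.00 | 32400.00 | 396000.00
top flange | 1760.00 | -37.00 | 218.00 | -65120.00 | 383680.00
Σ | 6110.00 |  |  | 8905.00 | 783430.00
x̄ = 8905.00 / 6110.00 = 1.46 mm
ȳ = 783430.00 / 6110.00 = 128.22 mm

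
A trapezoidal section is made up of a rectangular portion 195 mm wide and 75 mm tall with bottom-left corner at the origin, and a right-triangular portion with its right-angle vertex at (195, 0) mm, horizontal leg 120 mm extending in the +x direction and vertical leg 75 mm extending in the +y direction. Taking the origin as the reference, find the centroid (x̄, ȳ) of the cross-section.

rectangular portion: A = 195 × 75 = 14625.00, centroid at (97.50, 37.50).
triangular portion: A = ½·120·75 = 4500.00, centroid at (235.00, 25.00).
ΣA = 19125.00 mm²
ΣAx̄ = (14625.00)(97.50) + (4500.00)(235.00) = 2483437.50 mm³
ΣAȳ = (14625.00)(37.50) + (4500.00)(25.00) = 660937.50 mm³
x̄ = 2483437.50 / 19125.00 = 129.85 mm
ȳ = 660937.50 / 19125.00 = 34.56 mm

x̄ = 129.85 mm, ȳ = 34.56 mm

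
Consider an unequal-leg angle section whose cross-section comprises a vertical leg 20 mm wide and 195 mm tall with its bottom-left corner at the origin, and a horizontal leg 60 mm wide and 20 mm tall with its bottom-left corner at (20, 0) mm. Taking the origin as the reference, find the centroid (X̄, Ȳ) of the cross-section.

Part | A | x̄ᵢ | ȳᵢ | A·x̄ᵢ | A·ȳᵢ
vertical leg | 3900.00 | 10.00 | 97.50 | 39000.00 | 380250.00
horizontal leg | 1200.00 | 50.00 | 10.00 | 60000.00 | 12000.00
Σ | 5100.00 |  |  | 99000.00 | 392250.00
X̄ = 99000.00 / 5100.00 = 19.41 mm
Ȳ = 392250.00 / 5100.00 = 76.91 mm

X̄ = 19.41 mm, Ȳ = 76.91 mm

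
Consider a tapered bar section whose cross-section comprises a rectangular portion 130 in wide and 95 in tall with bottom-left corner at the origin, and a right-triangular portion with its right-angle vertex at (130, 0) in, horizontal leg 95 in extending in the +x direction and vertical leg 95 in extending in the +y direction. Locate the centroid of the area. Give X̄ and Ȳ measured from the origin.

X̄ = 90.87 in, Ȳ = 43.26 in

rectangular portion: A = 130 × 95 = 12350.00, centroid at (65.00, 47.50).
triangular portion: A = ½·95·95 = 4512.50, centroid at (161.67, 31.67).
ΣA = 16862.50 in², ΣAX̄ = 1532270.83 in³, ΣAȲ = 729520.83 in³.
X̄ = 1532270.83/16862.50 = 90.87 in; Ȳ = 729520.83/16862.50 = 43.26 in.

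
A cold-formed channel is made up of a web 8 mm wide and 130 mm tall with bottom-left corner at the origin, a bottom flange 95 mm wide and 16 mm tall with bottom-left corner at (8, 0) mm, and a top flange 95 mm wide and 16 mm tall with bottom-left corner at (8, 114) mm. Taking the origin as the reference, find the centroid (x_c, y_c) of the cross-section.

x_c = 42.37 mm, y_c = 65.00 mm

Part | A | x̄ᵢ | ȳᵢ | A·x̄ᵢ | A·ȳᵢ
web | 1040.00 | 4.00 | 65.00 | 4160.00 | 67600.00
bottom flange | 1520.00 | 55.50 | 8.00 | 84360.00 | 12160.00
top flange | 1520.00 | 55.50 | 122.00 | 84360.00 | 185440.00
Σ | 4080.00 |  |  | 172880.00 | 265200.00
x_c = 172880.00 / 4080.00 = 42.37 mm
y_c = 265200.00 / 4080.00 = 65.00 mm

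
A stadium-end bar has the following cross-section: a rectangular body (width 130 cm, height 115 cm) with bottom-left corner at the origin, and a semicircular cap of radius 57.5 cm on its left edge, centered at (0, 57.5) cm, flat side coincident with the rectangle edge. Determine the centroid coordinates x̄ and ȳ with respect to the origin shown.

rectangular body: A = 130 × 115 = 14950.00, centroid at (65.00, 57.50).
semicircular end: A = ½π·57.5² = 5193.45, centroid at (-24.40, 57.50).
ΣA = 20143.45 cm², ΣAx̄ = 845010.42 cm³, ΣAȳ = 1158248.11 cm³.
x̄ = 845010.42/20143.45 = 41.95 cm; ȳ = 1158248.11/20143.45 = 57.50 cm.

x̄ = 41.95 cm, ȳ = 57.50 cm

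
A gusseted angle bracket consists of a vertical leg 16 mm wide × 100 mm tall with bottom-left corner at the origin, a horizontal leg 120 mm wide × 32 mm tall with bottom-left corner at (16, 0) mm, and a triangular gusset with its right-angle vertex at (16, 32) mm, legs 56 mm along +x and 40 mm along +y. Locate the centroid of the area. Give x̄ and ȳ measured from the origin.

Part | A | x̄ᵢ | ȳᵢ | A·x̄ᵢ | A·ȳᵢ
vertical leg | 1600.00 | 8.00 | 50.00 | 12800.00 | 80000.00
horizontal leg | 3840.00 | 76.00 | 16.00 | 291840.00 | 61440.00
gusset | 1120.00 | 34.67 | 45.33 | 38826.67 | 50773.33
Σ | 6560.00 |  |  | 343466.67 | 192213.33
x̄ = 343466.67 / 6560.00 = 52.36 mm
ȳ = 192213.33 / 6560.00 = 29.30 mm

x̄ = 52.36 mm, ȳ = 29.30 mm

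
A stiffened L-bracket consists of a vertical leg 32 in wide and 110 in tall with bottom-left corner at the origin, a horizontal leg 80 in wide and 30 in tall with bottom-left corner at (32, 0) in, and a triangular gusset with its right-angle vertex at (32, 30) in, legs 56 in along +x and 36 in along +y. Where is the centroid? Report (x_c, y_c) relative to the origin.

x_c = 40.44 in, y_c = 39.25 in

vertical leg: A = 32 × 110 = 3520.00, centroid at (16.00, 55.00).
horizontal leg: A = 80 × 30 = 2400.00, centroid at (72.00, 15.00).
gusset: A = ½·56·36 = 1008.00, centroid at (50.67, 42.00).
ΣA = 6928.00 in², ΣAx_c = 280192.00 in³, ΣAy_c = 271936.00 in³.
x_c = 280192.00/6928.00 = 40.44 in; y_c = 271936.00/6928.00 = 39.25 in.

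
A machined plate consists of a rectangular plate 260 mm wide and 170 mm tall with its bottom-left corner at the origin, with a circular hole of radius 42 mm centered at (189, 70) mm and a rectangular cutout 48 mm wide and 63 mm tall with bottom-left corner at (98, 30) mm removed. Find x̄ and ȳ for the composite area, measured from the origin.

Part | A | x̄ᵢ | ȳᵢ | A·x̄ᵢ | A·ȳᵢ
plate | 44200.00 | 130.00 | 85.00 | 5746000.00 | 3757000.00
hole 1 | -5541.77 | 189.00 | 70.00 | -1047394.42 | -387923.86
hole 2 | -3024.00 | 122.00 | 61.50 | -368928.00 | -185976.00
Σ | 35634.23 |  |  | 4329677.58 | 3183100.14
x̄ = 4329677.58 / 35634.23 = 121.50 mm
ȳ = 3183100.14 / 35634.23 = 89.33 mm

x̄ = 121.50 mm, ȳ = 89.33 mm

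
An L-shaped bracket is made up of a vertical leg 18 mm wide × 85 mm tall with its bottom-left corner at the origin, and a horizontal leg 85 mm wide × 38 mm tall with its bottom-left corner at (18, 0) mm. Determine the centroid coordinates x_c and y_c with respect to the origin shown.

x_c = 43.95 mm, y_c = 26.55 mm

vertical leg: A = 18 × 85 = 1530.00, centroid at (9.00, 42.50).
horizontal leg: A = 85 × 38 = 3230.00, centroid at (60.50, 19.00).
ΣA = 4760.00 mm², ΣAx_c = 209185.00 mm³, ΣAy_c = 126395.00 mm³.
x_c = 209185.00/4760.00 = 43.95 mm; y_c = 126395.00/4760.00 = 26.55 mm.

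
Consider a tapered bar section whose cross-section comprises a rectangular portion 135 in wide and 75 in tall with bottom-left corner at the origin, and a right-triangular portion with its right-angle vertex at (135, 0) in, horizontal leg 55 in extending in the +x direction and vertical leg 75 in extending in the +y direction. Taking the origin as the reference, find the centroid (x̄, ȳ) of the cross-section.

x̄ = 82.03 in, ȳ = 35.38 in

rectangular portion: A = 135 × 75 = 10125.00, centroid at (67.50, 37.50).
triangular portion: A = ½·55·75 = 2062.50, centroid at (153.33, 25.00).
ΣA = 12187.50 in², ΣAx̄ = 999687.50 in³, ΣAȳ = 431250.00 in³.
x̄ = 999687.50/12187.50 = 82.03 in; ȳ = 431250.00/12187.50 = 35.38 in.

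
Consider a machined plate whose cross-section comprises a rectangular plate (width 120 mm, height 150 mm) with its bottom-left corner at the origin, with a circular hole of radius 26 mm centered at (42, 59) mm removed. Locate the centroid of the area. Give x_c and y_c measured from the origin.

x_c = 62.41 mm, y_c = 77.14 mm

plate: A = 120 × 150 = 18000.00, centroid at (60.00, 75.00).
hole: A = −π·26² = -2123.72, centroid at (42.00, 59.00).
ΣA = 15876.28 mm², ΣAx_c = 990803.90 mm³, ΣAy_c = 1224700.72 mm³.
x_c = 990803.90/15876.28 = 62.41 mm; y_c = 1224700.72/15876.28 = 77.14 mm.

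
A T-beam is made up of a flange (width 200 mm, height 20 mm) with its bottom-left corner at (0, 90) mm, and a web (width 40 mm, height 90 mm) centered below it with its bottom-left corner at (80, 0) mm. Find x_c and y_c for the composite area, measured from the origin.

x_c = 100.00 mm, y_c = 73.95 mm

web: A = 40 × 90 = 3600.00, centroid at (100.00, 45.00).
flange: A = 200 × 20 = 4000.00, centroid at (100.00, 100.00).
ΣA = 7600.00 mm², ΣAx_c = 760000.00 mm³, ΣAy_c = 562000.00 mm³.
x_c = 760000.00/7600.00 = 100.00 mm; y_c = 562000.00/7600.00 = 73.95 mm.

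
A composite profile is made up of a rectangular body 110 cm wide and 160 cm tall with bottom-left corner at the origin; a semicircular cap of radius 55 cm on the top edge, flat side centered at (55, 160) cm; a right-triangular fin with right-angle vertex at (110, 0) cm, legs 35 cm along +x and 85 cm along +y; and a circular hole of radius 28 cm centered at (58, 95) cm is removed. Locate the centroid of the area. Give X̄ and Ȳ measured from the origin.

rectangular body: A = 110 × 160 = 17600.00, centroid at (55.00, 80.00).
semicircular top: A = ½π·55² = 4751.66, centroid at (55.00, 183.34).
triangular fin: A = ½·35·85 = 1487.50, centroid at (121.67, 28.33).
hole: A = −π·28² = -2463.01, centroid at (58.00, 95.00).
ΣA = 21376.15 cm², ΣAX̄ = 1267465.90 cm³, ΣAȲ = 2087342.10 cm³.
X̄ = 1267465.90/21376.15 = 59.29 cm; Ȳ = 2087342.10/21376.15 = 97.65 cm.

X̄ = 59.29 cm, Ȳ = 97.65 cm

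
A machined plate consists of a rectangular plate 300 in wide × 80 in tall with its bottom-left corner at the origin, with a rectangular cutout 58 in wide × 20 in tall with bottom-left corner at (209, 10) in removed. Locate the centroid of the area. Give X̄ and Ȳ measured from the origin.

Part | A | x̄ᵢ | ȳᵢ | A·x̄ᵢ | A·ȳᵢ
plate | 24000.00 | 150.00 | 40.00 | 3600000.00 | 960000.00
hole | -1160.00 | 238.00 | 20.00 | -276080.00 | -23200.00
Σ | 22840.00 |  |  | 3323920.00 | 936800.00
X̄ = 3323920.00 / 22840.00 = 145.53 in
Ȳ = 936800.00 / 22840.00 = 41.02 in

X̄ = 145.53 in, Ȳ = 41.02 in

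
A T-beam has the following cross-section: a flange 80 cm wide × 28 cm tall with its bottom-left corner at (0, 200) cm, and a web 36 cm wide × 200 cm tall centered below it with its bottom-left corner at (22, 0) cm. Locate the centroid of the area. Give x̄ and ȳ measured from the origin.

web: A = 36 × 200 = 7200.00, centroid at (40.00, 100.00).
flange: A = 80 × 28 = 2240.00, centroid at (40.00, 214.00).
ΣA = 9440.00 cm²
ΣAx̄ = (7200.00)(40.00) + (2240.00)(40.00) = 377600.00 cm³
ΣAȳ = (7200.00)(100.00) + (2240.00)(214.00) = 1199360.00 cm³
x̄ = 377600.00 / 9440.00 = 40.00 cm
ȳ = 1199360.00 / 9440.00 = 127.05 cm

x̄ = 40.00 cm, ȳ = 127.05 cm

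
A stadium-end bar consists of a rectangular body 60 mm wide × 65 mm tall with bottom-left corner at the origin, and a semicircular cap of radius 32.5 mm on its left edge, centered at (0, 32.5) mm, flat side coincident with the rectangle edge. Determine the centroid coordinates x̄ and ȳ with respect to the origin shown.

rectangular body: A = 60 × 65 = 3900.00, centroid at (30.00, 32.50).
semicircular end: A = ½π·32.5² = 1659.15, centroid at (-13.79, 32.50).
ΣA = 5559.15 mm²
ΣAx̄ = (3900.00)(30.00) + (1659.15)(-13.79) = 94114.58 mm³
ΣAȳ = (3900.00)(32.50) + (1659.15)(32.50) = 180672.49 mm³
x̄ = 94114.58 / 5559.15 = 16.93 mm
ȳ = 180672.49 / 5559.15 = 32.50 mm

x̄ = 16.93 mm, ȳ = 32.50 mm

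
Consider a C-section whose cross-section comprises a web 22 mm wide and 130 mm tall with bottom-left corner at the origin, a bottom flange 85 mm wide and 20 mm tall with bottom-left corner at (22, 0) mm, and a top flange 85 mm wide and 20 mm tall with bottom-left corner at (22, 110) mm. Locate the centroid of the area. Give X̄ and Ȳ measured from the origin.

X̄ = 40.06 mm, Ȳ = 65.00 mm

Part | A | x̄ᵢ | ȳᵢ | A·x̄ᵢ | A·ȳᵢ
web | 2860.00 | 11.00 | 65.00 | 31460.00 | 185900.00
bottom flange | 1700.00 | 64.50 | 10.00 | 109650.00 | 17000.00
top flange | 1700.00 | 64.50 | 120.00 | 109650.00 | 204000.00
Σ | 6260.00 |  |  | 250760.00 | 406900.00
X̄ = 250760.00 / 6260.00 = 40.06 mm
Ȳ = 406900.00 / 6260.00 = 65.00 mm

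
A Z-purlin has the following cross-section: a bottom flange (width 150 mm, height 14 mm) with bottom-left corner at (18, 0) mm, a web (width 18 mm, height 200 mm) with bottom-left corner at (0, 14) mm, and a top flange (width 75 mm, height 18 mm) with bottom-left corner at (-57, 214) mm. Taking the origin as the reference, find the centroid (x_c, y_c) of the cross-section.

bottom flange: A = 150 × 14 = 2100.00, centroid at (93.00, 7.00).
web: A = 18 × 200 = 3600.00, centroid at (9.00, 114.00).
top flange: A = 75 × 18 = 1350.00, centroid at (-19.50, 223.00).
ΣA = 7050.00 mm²
ΣAx_c = (2100.00)(93.00) + (3600.00)(9.00) + (1350.00)(-19.50) = 201375.00 mm³
ΣAy_c = (2100.00)(7.00) + (3600.00)(114.00) + (1350.00)(223.00) = 726150.00 mm³
x_c = 201375.00 / 7050.00 = 28.56 mm
y_c = 726150.00 / 7050.00 = 103.00 mm

x_c = 28.56 mm, y_c = 103.00 mm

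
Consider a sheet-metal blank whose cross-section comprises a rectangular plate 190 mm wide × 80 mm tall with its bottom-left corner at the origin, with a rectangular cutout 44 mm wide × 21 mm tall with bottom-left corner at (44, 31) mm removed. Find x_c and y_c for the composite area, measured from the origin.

Part | A | x̄ᵢ | ȳᵢ | A·x̄ᵢ | A·ȳᵢ
plate | 15200.00 | 95.00 | 40.00 | 1444000.00 | 608000.00
hole | -924.00 | 66.00 | 41.50 | -60984.00 | -38346.00
Σ | 14276.00 |  |  | 1383016.00 | 569654.00
x_c = 1383016.00 / 14276.00 = 96.88 mm
y_c = 569654.00 / 14276.00 = 39.90 mm

x_c = 96.88 mm, y_c = 39.90 mm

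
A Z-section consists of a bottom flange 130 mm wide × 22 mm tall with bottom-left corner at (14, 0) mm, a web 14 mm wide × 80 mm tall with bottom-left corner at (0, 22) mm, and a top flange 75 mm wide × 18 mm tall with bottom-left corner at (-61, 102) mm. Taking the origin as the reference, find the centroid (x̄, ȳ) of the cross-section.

x̄ = 37.91 mm, ȳ = 47.05 mm

bottom flange: A = 130 × 22 = 2860.00, centroid at (79.00, 11.00).
web: A = 14 × 80 = 1120.00, centroid at (7.00, 62.00).
top flange: A = 75 × 18 = 1350.00, centroid at (-23.50, 111.00).
ΣA = 5330.00 mm²
ΣAx̄ = (2860.00)(79.00) + (1120.00)(7.00) + (1350.00)(-23.50) = 202055.00 mm³
ΣAȳ = (2860.00)(11.00) + (1120.00)(62.00) + (1350.00)(111.00) = 250750.00 mm³
x̄ = 202055.00 / 5330.00 = 37.91 mm
ȳ = 250750.00 / 5330.00 = 47.05 mm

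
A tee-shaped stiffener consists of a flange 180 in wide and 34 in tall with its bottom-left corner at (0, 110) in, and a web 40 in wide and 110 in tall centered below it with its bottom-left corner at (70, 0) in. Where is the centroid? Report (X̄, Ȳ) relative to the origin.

X̄ = 90.00 in, Ȳ = 96.89 in

Part | A | x̄ᵢ | ȳᵢ | A·x̄ᵢ | A·ȳᵢ
web | 4400.00 | 90.00 | 55.00 | 396000.00 | 242000.00
flange | 6120.00 | 90.00 | 127.00 | 550800.00 | 777240.00
Σ | 10520.00 |  |  | 946800.00 | 1019240.00
X̄ = 946800.00 / 10520.00 = 90.00 in
Ȳ = 1019240.00 / 10520.00 = 96.89 in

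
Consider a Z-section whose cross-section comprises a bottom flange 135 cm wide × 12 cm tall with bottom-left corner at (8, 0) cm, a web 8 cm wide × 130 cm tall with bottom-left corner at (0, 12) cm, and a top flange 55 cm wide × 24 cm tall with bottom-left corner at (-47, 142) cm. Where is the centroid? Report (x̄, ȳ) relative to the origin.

Part | A | x̄ᵢ | ȳᵢ | A·x̄ᵢ | A·ȳᵢ
bottom flange | 1620.00 | 75.50 | 6.00 | 122310.00 | 9720.00
web | 1040.00 | 4.00 | 77.00 | 4160.00 | 80080.00
top flange | 1320.00 | -19.50 | 154.00 | -25740.00 | 203280.00
Σ | 3980.00 |  |  | 100730.00 | 293080.00
x̄ = 100730.00 / 3980.00 = 25.31 cm
ȳ = 293080.00 / 3980.00 = 73.64 cm

x̄ = 25.31 cm, ȳ = 73.64 cm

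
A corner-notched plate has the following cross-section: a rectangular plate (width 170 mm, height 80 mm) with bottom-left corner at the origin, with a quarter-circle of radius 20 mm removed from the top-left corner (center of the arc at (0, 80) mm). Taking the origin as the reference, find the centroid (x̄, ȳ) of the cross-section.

x̄ = 86.81 mm, ȳ = 39.25 mm

Part | A | x̄ᵢ | ȳᵢ | A·x̄ᵢ | A·ȳᵢ
plate | 13600.00 | 85.00 | 40.00 | 1156000.00 | 544000.00
removed quarter-circle | -314.16 | 8.49 | 71.51 | -2666.67 | -22466.07
Σ | 13285.84 |  |  | 1153333.33 | 521533.93
x̄ = 1153333.33 / 13285.84 = 86.81 mm
ȳ = 521533.93 / 13285.84 = 39.25 mm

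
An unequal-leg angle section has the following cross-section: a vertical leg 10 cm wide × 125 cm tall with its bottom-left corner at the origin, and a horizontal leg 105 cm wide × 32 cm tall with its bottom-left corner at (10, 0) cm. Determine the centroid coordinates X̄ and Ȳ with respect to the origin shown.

vertical leg: A = 10 × 125 = 1250.00, centroid at (5.00, 62.50).
horizontal leg: A = 105 × 32 = 3360.00, centroid at (62.50, 16.00).
ΣA = 4610.00 cm², ΣAX̄ = 216250.00 cm³, ΣAȲ = 131885.00 cm³.
X̄ = 216250.00/4610.00 = 46.91 cm; Ȳ = 131885.00/4610.00 = 28.61 cm.

X̄ = 46.91 cm, Ȳ = 28.61 cm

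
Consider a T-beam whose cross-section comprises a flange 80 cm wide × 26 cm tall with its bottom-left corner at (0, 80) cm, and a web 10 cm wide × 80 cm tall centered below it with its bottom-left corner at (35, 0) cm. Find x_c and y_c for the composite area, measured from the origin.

x_c = 40.00 cm, y_c = 78.28 cm

web: A = 10 × 80 = 800.00, centroid at (40.00, 40.00).
flange: A = 80 × 26 = 2080.00, centroid at (40.00, 93.00).
ΣA = 2880.00 cm², ΣAx_c = 115200.00 cm³, ΣAy_c = 225440.00 cm³.
x_c = 115200.00/2880.00 = 40.00 cm; y_c = 225440.00/2880.00 = 78.28 cm.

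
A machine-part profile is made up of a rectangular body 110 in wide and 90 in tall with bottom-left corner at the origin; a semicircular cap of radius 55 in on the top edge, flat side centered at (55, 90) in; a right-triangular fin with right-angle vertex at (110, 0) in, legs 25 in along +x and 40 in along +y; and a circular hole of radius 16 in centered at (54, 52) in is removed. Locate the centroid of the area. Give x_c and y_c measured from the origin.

rectangular body: A = 110 × 90 = 9900.00, centroid at (55.00, 45.00).
semicircular top: A = ½π·55² = 4751.66, centroid at (55.00, 113.34).
triangular fin: A = ½·25·40 = 500.00, centroid at (118.33, 13.33).
hole: A = −π·16² = -804.25, centroid at (54.00, 52.00).
ΣA = 14347.41 in²
ΣAx_c = (9900.00)(55.00) + (4751.66)(55.00) + (500.00)(118.33) + (-804.25)(54.00) = 821578.53 in³
ΣAy_c = (9900.00)(45.00) + (4751.66)(113.34) + (500.00)(13.33) + (-804.25)(52.00) = 948911.75 in³
x_c = 821578.53 / 14347.41 = 57.26 in
y_c = 948911.75 / 14347.41 = 66.14 in

x_c = 57.26 in, y_c = 66.14 in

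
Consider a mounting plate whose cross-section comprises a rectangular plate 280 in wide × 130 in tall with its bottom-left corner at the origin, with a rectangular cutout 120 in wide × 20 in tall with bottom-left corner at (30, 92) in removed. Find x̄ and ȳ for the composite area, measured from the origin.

plate: A = 280 × 130 = 36400.00, centroid at (140.00, 65.00).
hole: A = −(120 × 20) = -2400.00, centroid at (90.00, 102.00).
ΣA = 34000.00 in²
ΣAx̄ = (36400.00)(140.00) + (-2400.00)(90.00) = 4880000.00 in³
ΣAȳ = (36400.00)(65.00) + (-2400.00)(102.00) = 2121200.00 in³
x̄ = 4880000.00 / 34000.00 = 143.53 in
ȳ = 2121200.00 / 34000.00 = 62.39 in

x̄ = 143.53 in, ȳ = 62.39 in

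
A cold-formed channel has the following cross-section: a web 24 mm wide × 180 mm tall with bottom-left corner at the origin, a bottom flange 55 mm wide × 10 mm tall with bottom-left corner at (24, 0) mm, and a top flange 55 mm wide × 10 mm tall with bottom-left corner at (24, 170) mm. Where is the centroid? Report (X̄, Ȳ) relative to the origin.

web: A = 24 × 180 = 4320.00, centroid at (12.00, 90.00).
bottom flange: A = 55 × 10 = 550.00, centroid at (51.50, 5.00).
top flange: A = 55 × 10 = 550.00, centroid at (51.50, 175.00).
ΣA = 5420.00 mm²
ΣAX̄ = (4320.00)(12.00) + (550.00)(51.50) + (550.00)(51.50) = 108490.00 mm³
ΣAȲ = (4320.00)(90.00) + (550.00)(5.00) + (550.00)(175.00) = 487800.00 mm³
X̄ = 108490.00 / 5420.00 = 20.02 mm
Ȳ = 487800.00 / 5420.00 = 90.00 mm

X̄ = 20.02 mm, Ȳ = 90.00 mm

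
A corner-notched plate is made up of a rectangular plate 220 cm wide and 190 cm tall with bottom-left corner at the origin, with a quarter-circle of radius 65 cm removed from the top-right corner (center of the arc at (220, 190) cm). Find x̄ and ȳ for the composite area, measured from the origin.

x̄ = 102.89 cm, ȳ = 89.19 cm

Part | A | x̄ᵢ | ȳᵢ | A·x̄ᵢ | A·ȳᵢ
plate | 41800.00 | 110.00 | 95.00 | 4598000.00 | 3971000.00
removed quarter-circle | -3318.31 | 192.41 | 162.41 | -638485.93 | -538936.71
Σ | 38481.69 |  |  | 3959514.07 | 3432063.29
x̄ = 3959514.07 / 38481.69 = 102.89 cm
ȳ = 3432063.29 / 38481.69 = 89.19 cm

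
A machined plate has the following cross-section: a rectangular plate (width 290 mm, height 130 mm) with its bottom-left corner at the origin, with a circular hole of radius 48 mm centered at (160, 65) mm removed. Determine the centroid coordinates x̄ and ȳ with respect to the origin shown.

x̄ = 141.44 mm, ȳ = 65.00 mm

plate: A = 290 × 130 = 37700.00, centroid at (145.00, 65.00).
hole: A = −π·48² = -7238.23, centroid at (160.00, 65.00).
ΣA = 30461.77 mm²
ΣAx̄ = (37700.00)(145.00) + (-7238.23)(160.00) = 4308383.28 mm³
ΣAȳ = (37700.00)(65.00) + (-7238.23)(65.00) = 1980015.08 mm³
x̄ = 4308383.28 / 30461.77 = 141.44 mm
ȳ = 1980015.08 / 30461.77 = 65.00 mm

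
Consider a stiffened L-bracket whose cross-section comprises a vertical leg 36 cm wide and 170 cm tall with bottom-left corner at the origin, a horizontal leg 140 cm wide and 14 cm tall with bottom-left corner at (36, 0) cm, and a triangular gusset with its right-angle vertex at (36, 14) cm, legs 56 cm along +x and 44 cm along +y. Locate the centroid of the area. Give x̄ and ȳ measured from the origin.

vertical leg: A = 36 × 170 = 6120.00, centroid at (18.00, 85.00).
horizontal leg: A = 140 × 14 = 1960.00, centroid at (106.00, 7.00).
gusset: A = ½·56·44 = 1232.00, centroid at (54.67, 28.67).
ΣA = 9312.00 cm²
ΣAx̄ = (6120.00)(18.00) + (1960.00)(106.00) + (1232.00)(54.67) = 385269.33 cm³
ΣAȳ = (6120.00)(85.00) + (1960.00)(7.00) + (1232.00)(28.67) = 569237.33 cm³
x̄ = 385269.33 / 9312.00 = 41.37 cm
ȳ = 569237.33 / 9312.00 = 61.13 cm

x̄ = 41.37 cm, ȳ = 61.13 cm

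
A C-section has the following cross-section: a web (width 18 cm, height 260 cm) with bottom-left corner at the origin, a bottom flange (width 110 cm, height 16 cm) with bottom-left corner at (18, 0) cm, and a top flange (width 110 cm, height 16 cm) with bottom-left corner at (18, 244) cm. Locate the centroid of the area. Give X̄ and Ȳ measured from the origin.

X̄ = 36.47 cm, Ȳ = 130.00 cm

web: A = 18 × 260 = 4680.00, centroid at (9.00, 130.00).
bottom flange: A = 110 × 16 = 1760.00, centroid at (73.00, 8.00).
top flange: A = 110 × 16 = 1760.00, centroid at (73.00, 252.00).
ΣA = 8200.00 cm², ΣAX̄ = 299080.00 cm³, ΣAȲ = 1066000.00 cm³.
X̄ = 299080.00/8200.00 = 36.47 cm; Ȳ = 1066000.00/8200.00 = 130.00 cm.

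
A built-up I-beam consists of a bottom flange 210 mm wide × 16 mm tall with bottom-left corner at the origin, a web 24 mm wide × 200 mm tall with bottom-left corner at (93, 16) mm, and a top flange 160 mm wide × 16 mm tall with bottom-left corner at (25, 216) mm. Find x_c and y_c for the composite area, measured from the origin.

bottom flange: A = 210 × 16 = 3360.00, centroid at (105.00, 8.00).
web: A = 24 × 200 = 4800.00, centroid at (105.00, 116.00).
top flange: A = 160 × 16 = 2560.00, centroid at (105.00, 224.00).
ΣA = 10720.00 mm², ΣAx_c = 1125600.00 mm³, ΣAy_c = 1157120.00 mm³.
x_c = 1125600.00/10720.00 = 105.00 mm; y_c = 1157120.00/10720.00 = 107.94 mm.

x_c = 105.00 mm, y_c = 107.94 mm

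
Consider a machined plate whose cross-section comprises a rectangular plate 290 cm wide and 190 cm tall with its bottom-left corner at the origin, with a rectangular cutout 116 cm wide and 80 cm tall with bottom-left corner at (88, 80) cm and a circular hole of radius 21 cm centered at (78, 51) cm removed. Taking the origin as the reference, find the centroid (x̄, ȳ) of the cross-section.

x̄ = 146.88 cm, ȳ = 91.15 cm

plate: A = 290 × 190 = 55100.00, centroid at (145.00, 95.00).
hole 1: A = −(116 × 80) = -9280.00, centroid at (146.00, 120.00).
hole 2: A = −π·21² = -1385.44, centroid at (78.00, 51.00).
ΣA = 44434.56 cm²
ΣAx̄ = (55100.00)(145.00) + (-9280.00)(146.00) + (-1385.44)(78.00) = 6526555.50 cm³
ΣAȳ = (55100.00)(95.00) + (-9280.00)(120.00) + (-1385.44)(51.00) = 4050242.44 cm³
x̄ = 6526555.50 / 44434.56 = 146.88 cm
ȳ = 4050242.44 / 44434.56 = 91.15 cm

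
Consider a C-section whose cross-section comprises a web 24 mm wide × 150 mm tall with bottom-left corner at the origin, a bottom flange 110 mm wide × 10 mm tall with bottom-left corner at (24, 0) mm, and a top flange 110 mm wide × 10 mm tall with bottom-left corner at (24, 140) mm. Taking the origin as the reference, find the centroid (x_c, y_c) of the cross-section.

x_c = 37.41 mm, y_c = 75.00 mm

Part | A | x̄ᵢ | ȳᵢ | A·x̄ᵢ | A·ȳᵢ
web | 3600.00 | 12.00 | 75.00 | 43200.00 | 270000.00
bottom flange | 1100.00 | 79.00 | 5.00 | 86900.00 | 5500.00
top flange | 1100.00 | 79.00 | 145.00 | 86900.00 | 159500.00
Σ | 5800.00 |  |  | 217000.00 | 435000.00
x_c = 217000.00 / 5800.00 = 37.41 mm
y_c = 435000.00 / 5800.00 = 75.00 mm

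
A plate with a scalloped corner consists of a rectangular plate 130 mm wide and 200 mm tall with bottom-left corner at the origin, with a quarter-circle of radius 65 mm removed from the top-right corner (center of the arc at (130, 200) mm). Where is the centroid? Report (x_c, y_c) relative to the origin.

x_c = 59.53 mm, y_c = 89.41 mm

plate: A = 130 × 200 = 26000.00, centroid at (65.00, 100.00).
removed quarter-circle: A = −¼π·65² = -3318.31, centroid at (102.41, 172.41).
ΣA = 22681.69 mm², ΣAx_c = 1350161.73 mm³, ΣAy_c = 2027880.22 mm³.
x_c = 1350161.73/22681.69 = 59.53 mm; y_c = 2027880.22/22681.69 = 89.41 mm.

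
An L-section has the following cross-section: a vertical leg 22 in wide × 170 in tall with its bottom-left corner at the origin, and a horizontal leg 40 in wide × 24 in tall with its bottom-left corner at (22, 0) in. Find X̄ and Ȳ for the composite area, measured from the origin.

vertical leg: A = 22 × 170 = 3740.00, centroid at (11.00, 85.00).
horizontal leg: A = 40 × 24 = 960.00, centroid at (42.00, 12.00).
ΣA = 4700.00 in², ΣAX̄ = 81460.00 in³, ΣAȲ = 329420.00 in³.
X̄ = 81460.00/4700.00 = 17.33 in; Ȳ = 329420.00/4700.00 = 70.09 in.

X̄ = 17.33 in, Ȳ = 70.09 in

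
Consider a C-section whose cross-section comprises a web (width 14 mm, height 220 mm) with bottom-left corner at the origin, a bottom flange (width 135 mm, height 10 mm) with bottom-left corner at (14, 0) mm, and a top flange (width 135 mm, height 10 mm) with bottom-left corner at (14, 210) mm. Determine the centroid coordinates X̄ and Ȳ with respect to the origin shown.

X̄ = 41.80 mm, Ȳ = 110.00 mm

web: A = 14 × 220 = 3080.00, centroid at (7.00, 110.00).
bottom flange: A = 135 × 10 = 1350.00, centroid at (81.50, 5.00).
top flange: A = 135 × 10 = 1350.00, centroid at (81.50, 215.00).
ΣA = 5780.00 mm²
ΣAX̄ = (3080.00)(7.00) + (1350.00)(81.50) + (1350.00)(81.50) = 241610.00 mm³
ΣAȲ = (3080.00)(110.00) + (1350.00)(5.00) + (1350.00)(215.00) = 635800.00 mm³
X̄ = 241610.00 / 5780.00 = 41.80 mm
Ȳ = 635800.00 / 5780.00 = 110.00 mm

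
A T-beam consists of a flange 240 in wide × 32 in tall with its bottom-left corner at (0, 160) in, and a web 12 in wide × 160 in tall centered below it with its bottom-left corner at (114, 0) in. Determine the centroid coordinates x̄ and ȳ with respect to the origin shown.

Part | A | x̄ᵢ | ȳᵢ | A·x̄ᵢ | A·ȳᵢ
web | 1920.00 | 120.00 | 80.00 | 230400.00 | 153600.00
flange | 7680.00 | 120.00 | 176.00 | 921600.00 | 1351680.00
Σ | 9600.00 |  |  | 1152000.00 | 1505280.00
x̄ = 1152000.00 / 9600.00 = 120.00 in
ȳ = 1505280.00 / 9600.00 = 156.80 in

x̄ = 120.00 in, ȳ = 156.80 in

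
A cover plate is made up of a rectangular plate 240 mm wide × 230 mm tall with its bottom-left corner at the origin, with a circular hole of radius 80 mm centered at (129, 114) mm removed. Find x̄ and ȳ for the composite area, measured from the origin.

x̄ = 114.84 mm, ȳ = 115.57 mm

Part | A | x̄ᵢ | ȳᵢ | A·x̄ᵢ | A·ȳᵢ
plate | 55200.00 | 120.00 | 115.00 | 6624000.00 | 6348000.00
hole | -20106.19 | 129.00 | 114.00 | -2593698.89 | -2292106.00
Σ | 35093.81 |  |  | 4030301.11 | 4055894.00
x̄ = 4030301.11 / 35093.81 = 114.84 mm
ȳ = 4055894.00 / 35093.81 = 115.57 mm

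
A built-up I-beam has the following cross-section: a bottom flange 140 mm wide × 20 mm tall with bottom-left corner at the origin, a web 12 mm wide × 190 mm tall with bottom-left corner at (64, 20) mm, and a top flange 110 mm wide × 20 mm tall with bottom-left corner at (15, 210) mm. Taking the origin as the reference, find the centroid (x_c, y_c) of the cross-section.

x_c = 70.00 mm, y_c = 106.35 mm

bottom flange: A = 140 × 20 = 2800.00, centroid at (70.00, 10.00).
web: A = 12 × 190 = 2280.00, centroid at (70.00, 115.00).
top flange: A = 110 × 20 = 2200.00, centroid at (70.00, 220.00).
ΣA = 7280.00 mm²
ΣAx_c = (2800.00)(70.00) + (2280.00)(70.00) + (2200.00)(70.00) = 509600.00 mm³
ΣAy_c = (2800.00)(10.00) + (2280.00)(115.00) + (2200.00)(220.00) = 774200.00 mm³
x_c = 509600.00 / 7280.00 = 70.00 mm
y_c = 774200.00 / 7280.00 = 106.35 mm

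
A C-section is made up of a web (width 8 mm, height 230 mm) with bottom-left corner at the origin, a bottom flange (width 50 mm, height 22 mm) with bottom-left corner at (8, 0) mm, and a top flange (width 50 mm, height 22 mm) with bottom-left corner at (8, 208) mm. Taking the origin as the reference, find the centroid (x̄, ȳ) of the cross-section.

x̄ = 19.79 mm, ȳ = 115.00 mm

web: A = 8 × 230 = 1840.00, centroid at (4.00, 115.00).
bottom flange: A = 50 × 22 = 1100.00, centroid at (33.00, 11.00).
top flange: A = 50 × 22 = 1100.00, centroid at (33.00, 219.00).
ΣA = 4040.00 mm², ΣAx̄ = 79960.00 mm³, ΣAȳ = 464600.00 mm³.
x̄ = 79960.00/4040.00 = 19.79 mm; ȳ = 464600.00/4040.00 = 115.00 mm.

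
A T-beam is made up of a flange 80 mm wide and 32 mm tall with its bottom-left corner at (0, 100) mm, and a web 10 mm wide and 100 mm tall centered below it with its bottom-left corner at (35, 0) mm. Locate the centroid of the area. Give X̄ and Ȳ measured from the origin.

web: A = 10 × 100 = 1000.00, centroid at (40.00, 50.00).
flange: A = 80 × 32 = 2560.00, centroid at (40.00, 116.00).
ΣA = 3560.00 mm², ΣAX̄ = 142400.00 mm³, ΣAȲ = 346960.00 mm³.
X̄ = 142400.00/3560.00 = 40.00 mm; Ȳ = 346960.00/3560.00 = 97.46 mm.

X̄ = 40.00 mm, Ȳ = 97.46 mm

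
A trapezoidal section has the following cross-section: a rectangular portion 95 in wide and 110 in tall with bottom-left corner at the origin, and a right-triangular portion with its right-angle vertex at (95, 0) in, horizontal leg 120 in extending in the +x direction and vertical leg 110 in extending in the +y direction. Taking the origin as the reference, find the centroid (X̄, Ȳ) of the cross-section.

rectangular portion: A = 95 × 110 = 10450.00, centroid at (47.50, 55.00).
triangular portion: A = ½·120·110 = 6600.00, centroid at (135.00, 36.67).
ΣA = 17050.00 in², ΣAX̄ = 1387375.00 in³, ΣAȲ = 816750.00 in³.
X̄ = 1387375.00/17050.00 = 81.37 in; Ȳ = 816750.00/17050.00 = 47.90 in.

X̄ = 81.37 in, Ȳ = 47.90 in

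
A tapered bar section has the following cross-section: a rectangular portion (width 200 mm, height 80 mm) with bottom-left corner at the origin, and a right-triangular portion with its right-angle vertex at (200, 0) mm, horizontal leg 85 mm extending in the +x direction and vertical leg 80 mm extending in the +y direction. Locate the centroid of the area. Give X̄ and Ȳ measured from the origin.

X̄ = 122.49 mm, Ȳ = 37.66 mm

rectangular portion: A = 200 × 80 = 16000.00, centroid at (100.00, 40.00).
triangular portion: A = ½·85·80 = 3400.00, centroid at (228.33, 26.67).
ΣA = 19400.00 mm², ΣAX̄ = 2376333.33 mm³, ΣAȲ = 730666.67 mm³.
X̄ = 2376333.33/19400.00 = 122.49 mm; Ȳ = 730666.67/19400.00 = 37.66 mm.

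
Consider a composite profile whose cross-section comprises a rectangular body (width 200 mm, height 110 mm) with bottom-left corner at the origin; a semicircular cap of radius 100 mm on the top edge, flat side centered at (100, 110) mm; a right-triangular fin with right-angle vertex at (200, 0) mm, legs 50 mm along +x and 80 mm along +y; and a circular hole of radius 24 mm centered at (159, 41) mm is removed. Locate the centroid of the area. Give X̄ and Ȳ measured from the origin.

X̄ = 103.34 mm, Ȳ = 94.56 mm

rectangular body: A = 200 × 110 = 22000.00, centroid at (100.00, 55.00).
semicircular top: A = ½π·100² = 15707.96, centroid at (100.00, 152.44).
triangular fin: A = ½·50·80 = 2000.00, centroid at (216.67, 26.67).
hole: A = −π·24² = -1809.56, centroid at (159.00, 41.00).
ΣA = 37898.41 mm²
ΣAX̄ = (22000.00)(100.00) + (15707.96)(100.00) + (2000.00)(216.67) + (-1809.56)(159.00) = 3916410.04 mm³
ΣAȲ = (22000.00)(55.00) + (15707.96)(152.44) + (2000.00)(26.67) + (-1809.56)(41.00) = 3583684.11 mm³
X̄ = 3916410.04 / 37898.41 = 103.34 mm
Ȳ = 3583684.11 / 37898.41 = 94.56 mm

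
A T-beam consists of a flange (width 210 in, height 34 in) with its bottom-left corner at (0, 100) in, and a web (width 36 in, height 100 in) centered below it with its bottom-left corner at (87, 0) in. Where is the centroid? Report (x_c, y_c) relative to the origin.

x_c = 105.00 in, y_c = 94.54 in

Part | A | x̄ᵢ | ȳᵢ | A·x̄ᵢ | A·ȳᵢ
web | 3600.00 | 105.00 | 50.00 | 378000.00 | 180000.00
flange | 7140.00 | 105.00 | 117.00 | 749700.00 | 835380.00
Σ | 10740.00 |  |  | 1127700.00 | 1015380.00
x_c = 1127700.00 / 10740.00 = 105.00 in
y_c = 1015380.00 / 10740.00 = 94.54 in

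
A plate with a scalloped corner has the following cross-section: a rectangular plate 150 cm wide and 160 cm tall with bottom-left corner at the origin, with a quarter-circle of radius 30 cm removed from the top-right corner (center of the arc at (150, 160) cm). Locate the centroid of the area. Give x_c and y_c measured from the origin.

plate: A = 150 × 160 = 24000.00, centroid at (75.00, 80.00).
removed quarter-circle: A = −¼π·30² = -706.86, centroid at (137.27, 147.27).
ΣA = 23293.14 cm², ΣAx_c = 1702971.25 cm³, ΣAy_c = 1815902.66 cm³.
x_c = 1702971.25/23293.14 = 73.11 cm; y_c = 1815902.66/23293.14 = 77.96 cm.

x_c = 73.11 cm, y_c = 77.96 cm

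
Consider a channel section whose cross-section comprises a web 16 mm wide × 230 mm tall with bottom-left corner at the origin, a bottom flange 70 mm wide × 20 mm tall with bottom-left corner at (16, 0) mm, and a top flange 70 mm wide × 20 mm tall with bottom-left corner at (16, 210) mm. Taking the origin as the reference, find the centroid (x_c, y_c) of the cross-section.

x_c = 26.58 mm, y_c = 115.00 mm

web: A = 16 × 230 = 3680.00, centroid at (8.00, 115.00).
bottom flange: A = 70 × 20 = 1400.00, centroid at (51.00, 10.00).
top flange: A = 70 × 20 = 1400.00, centroid at (51.00, 220.00).
ΣA = 6480.00 mm²
ΣAx_c = (3680.00)(8.00) + (1400.00)(51.00) + (1400.00)(51.00) = 172240.00 mm³
ΣAy_c = (3680.00)(115.00) + (1400.00)(10.00) + (1400.00)(220.00) = 745200.00 mm³
x_c = 172240.00 / 6480.00 = 26.58 mm
y_c = 745200.00 / 6480.00 = 115.00 mm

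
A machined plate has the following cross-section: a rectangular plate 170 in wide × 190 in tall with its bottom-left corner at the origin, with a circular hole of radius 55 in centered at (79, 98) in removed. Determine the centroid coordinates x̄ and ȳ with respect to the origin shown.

plate: A = 170 × 190 = 32300.00, centroid at (85.00, 95.00).
hole: A = −π·55² = -9503.32, centroid at (79.00, 98.00).
ΣA = 22796.68 in²
ΣAx̄ = (32300.00)(85.00) + (-9503.32)(79.00) = 1994737.90 in³
ΣAȳ = (32300.00)(95.00) + (-9503.32)(98.00) = 2137174.86 in³
x̄ = 1994737.90 / 22796.68 = 87.50 in
ȳ = 2137174.86 / 22796.68 = 93.75 in

x̄ = 87.50 in, ȳ = 93.75 in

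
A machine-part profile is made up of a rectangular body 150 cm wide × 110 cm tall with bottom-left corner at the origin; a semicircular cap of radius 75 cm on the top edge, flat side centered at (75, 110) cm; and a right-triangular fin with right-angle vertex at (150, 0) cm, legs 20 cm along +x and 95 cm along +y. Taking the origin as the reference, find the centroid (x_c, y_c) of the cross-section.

x_c = 77.95 cm, y_c = 83.34 cm

rectangular body: A = 150 × 110 = 16500.00, centroid at (75.00, 55.00).
semicircular top: A = ½π·75² = 8835.73, centroid at (75.00, 141.83).
triangular fin: A = ½·20·95 = 950.00, centroid at (156.67, 31.67).
ΣA = 26285.73 cm², ΣAx_c = 2049013.03 cm³, ΣAy_c = 2190763.56 cm³.
x_c = 2049013.03/26285.73 = 77.95 cm; y_c = 2190763.56/26285.73 = 83.34 cm.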